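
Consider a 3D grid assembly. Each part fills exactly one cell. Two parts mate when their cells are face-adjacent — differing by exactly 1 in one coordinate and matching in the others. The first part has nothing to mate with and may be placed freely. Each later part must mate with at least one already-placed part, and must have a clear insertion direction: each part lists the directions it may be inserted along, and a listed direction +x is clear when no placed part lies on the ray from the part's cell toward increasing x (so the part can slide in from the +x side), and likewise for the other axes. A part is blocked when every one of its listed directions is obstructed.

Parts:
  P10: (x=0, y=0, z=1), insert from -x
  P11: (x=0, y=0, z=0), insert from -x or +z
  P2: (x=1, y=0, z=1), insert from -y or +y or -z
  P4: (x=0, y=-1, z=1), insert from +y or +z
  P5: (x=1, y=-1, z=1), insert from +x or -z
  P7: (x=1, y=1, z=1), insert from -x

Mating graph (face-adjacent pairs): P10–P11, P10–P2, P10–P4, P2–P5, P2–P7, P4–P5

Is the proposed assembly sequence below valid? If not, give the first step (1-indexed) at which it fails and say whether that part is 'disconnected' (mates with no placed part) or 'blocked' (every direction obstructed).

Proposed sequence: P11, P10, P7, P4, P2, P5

Invalid at step 3 (disconnected)

1. P11@(0, 0, 0) [-x clear] — {P11}
2. P10@(0, 0, 1) [-x clear] — {P10, P11}
3. P7@(1, 1, 1) — no placed neighbour ⇒ disconnected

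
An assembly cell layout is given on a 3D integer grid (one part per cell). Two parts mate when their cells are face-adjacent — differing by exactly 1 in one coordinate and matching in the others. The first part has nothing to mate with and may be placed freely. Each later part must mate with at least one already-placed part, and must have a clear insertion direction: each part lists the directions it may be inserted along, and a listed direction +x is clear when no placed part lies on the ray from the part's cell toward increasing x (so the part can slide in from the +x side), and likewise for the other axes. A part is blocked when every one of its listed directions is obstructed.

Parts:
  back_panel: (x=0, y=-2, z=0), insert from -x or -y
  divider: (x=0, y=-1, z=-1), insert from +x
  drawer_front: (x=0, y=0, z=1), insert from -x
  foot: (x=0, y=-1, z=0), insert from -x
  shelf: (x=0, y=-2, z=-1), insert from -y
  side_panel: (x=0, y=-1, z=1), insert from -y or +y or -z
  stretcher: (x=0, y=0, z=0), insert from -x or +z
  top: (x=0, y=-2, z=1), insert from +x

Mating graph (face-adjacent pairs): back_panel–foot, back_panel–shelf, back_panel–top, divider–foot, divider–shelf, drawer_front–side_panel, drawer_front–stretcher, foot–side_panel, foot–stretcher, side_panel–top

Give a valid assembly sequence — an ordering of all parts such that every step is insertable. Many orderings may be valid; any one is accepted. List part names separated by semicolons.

1. back_panel@(0, -2, 0) [-x clear] — {back_panel}
2. shelf@(0, -2, -1) [-y clear] — {back_panel, shelf}
3. foot@(0, -1, 0) [-x clear] — {back_panel, foot, shelf}
4. top@(0, -2, 1) [+x clear] — {back_panel, foot, shelf, top}
5. side_panel@(0, -1, 1) [+y clear] — {back_panel, foot, shelf, side_panel, top}
6. drawer_front@(0, 0, 1) [-x clear] — {back_panel, drawer_front, foot, shelf, side_panel, top}
7. stretcher@(0, 0, 0) [-x clear] — {back_panel, drawer_front, foot, shelf, side_panel, stretcher, top}
8. divider@(0, -1, -1) [+x clear] — {back_panel, divider, drawer_front, foot, shelf, side_panel, stretcher, top}

back_panel; shelf; foot; top; side_panel; drawer_front; stretcher; divider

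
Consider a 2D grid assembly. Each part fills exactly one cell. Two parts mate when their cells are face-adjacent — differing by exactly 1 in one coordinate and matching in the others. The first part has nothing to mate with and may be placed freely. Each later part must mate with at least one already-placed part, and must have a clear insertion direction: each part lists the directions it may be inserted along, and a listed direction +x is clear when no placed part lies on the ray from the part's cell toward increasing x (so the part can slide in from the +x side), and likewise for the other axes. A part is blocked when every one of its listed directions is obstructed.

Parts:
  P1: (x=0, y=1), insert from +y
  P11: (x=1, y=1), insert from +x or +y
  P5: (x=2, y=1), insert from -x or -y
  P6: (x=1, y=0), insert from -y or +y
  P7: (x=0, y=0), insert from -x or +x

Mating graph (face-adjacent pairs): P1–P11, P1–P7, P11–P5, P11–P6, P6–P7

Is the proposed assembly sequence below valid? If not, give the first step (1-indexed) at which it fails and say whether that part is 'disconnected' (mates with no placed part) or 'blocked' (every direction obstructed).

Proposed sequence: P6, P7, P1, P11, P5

Valid

1. P6@(1, 0) [-y clear] — {P6}
2. P7@(0, 0) [-x clear] — {P6, P7}
3. P1@(0, 1) [+y clear] — {P1, P6, P7}
4. P11@(1, 1) [+x clear] — {P1, P11, P6, P7}
5. P5@(2, 1) [-y clear] — {P1, P11, P5, P6, P7}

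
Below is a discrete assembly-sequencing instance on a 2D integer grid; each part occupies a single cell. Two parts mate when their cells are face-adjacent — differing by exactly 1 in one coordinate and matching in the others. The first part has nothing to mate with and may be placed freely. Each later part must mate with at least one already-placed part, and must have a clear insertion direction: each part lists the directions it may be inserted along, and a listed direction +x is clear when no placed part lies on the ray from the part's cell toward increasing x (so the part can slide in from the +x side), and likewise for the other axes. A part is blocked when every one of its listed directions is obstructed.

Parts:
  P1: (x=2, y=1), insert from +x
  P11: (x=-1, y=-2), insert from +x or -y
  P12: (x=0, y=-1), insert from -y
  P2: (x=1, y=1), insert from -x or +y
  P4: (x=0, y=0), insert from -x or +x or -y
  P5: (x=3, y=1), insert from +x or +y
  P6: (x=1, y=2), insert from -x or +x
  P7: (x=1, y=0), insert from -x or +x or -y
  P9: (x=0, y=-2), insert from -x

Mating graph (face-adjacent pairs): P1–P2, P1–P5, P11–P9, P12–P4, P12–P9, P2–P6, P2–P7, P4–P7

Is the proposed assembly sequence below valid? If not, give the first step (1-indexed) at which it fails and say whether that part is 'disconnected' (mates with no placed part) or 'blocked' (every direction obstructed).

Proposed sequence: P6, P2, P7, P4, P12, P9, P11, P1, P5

1. P6@(1, 2) [-x clear] — {P6}
2. P2@(1, 1) [-x clear] — {P2, P6}
3. P7@(1, 0) [-x clear] — {P2, P6, P7}
4. P4@(0, 0) [-x clear] — {P2, P4, P6, P7}
5. P12@(0, -1) [-y clear] — {P12, P2, P4, P6, P7}
6. P9@(0, -2) [-x clear] — {P12, P2, P4, P6, P7, P9}
7. P11@(-1, -2) [-y clear] — {P11, P12, P2, P4, P6, P7, P9}
8. P1@(2, 1) [+x clear] — {P1, P11, P12, P2, P4, P6, P7, P9}
9. P5@(3, 1) [+x clear] — {P1, P11, P12, P2, P4, P5, P6, P7, P9}

Valid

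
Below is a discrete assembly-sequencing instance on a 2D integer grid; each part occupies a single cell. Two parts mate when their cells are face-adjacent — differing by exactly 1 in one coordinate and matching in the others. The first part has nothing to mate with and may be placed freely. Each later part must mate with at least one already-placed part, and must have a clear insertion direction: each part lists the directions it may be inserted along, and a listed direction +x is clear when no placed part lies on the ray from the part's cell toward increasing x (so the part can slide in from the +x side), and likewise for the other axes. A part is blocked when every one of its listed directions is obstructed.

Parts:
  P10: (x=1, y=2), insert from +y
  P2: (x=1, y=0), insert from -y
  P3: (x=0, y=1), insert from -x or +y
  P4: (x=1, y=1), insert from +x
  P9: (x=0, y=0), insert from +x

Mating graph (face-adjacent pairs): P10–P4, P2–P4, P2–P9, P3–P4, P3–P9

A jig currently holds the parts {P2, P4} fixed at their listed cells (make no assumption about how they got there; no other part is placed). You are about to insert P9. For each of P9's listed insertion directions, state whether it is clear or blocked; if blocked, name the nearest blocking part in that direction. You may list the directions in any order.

+x: blocked by P2

+x: nearest on ray is P2@(1, 0) ⇒ blocked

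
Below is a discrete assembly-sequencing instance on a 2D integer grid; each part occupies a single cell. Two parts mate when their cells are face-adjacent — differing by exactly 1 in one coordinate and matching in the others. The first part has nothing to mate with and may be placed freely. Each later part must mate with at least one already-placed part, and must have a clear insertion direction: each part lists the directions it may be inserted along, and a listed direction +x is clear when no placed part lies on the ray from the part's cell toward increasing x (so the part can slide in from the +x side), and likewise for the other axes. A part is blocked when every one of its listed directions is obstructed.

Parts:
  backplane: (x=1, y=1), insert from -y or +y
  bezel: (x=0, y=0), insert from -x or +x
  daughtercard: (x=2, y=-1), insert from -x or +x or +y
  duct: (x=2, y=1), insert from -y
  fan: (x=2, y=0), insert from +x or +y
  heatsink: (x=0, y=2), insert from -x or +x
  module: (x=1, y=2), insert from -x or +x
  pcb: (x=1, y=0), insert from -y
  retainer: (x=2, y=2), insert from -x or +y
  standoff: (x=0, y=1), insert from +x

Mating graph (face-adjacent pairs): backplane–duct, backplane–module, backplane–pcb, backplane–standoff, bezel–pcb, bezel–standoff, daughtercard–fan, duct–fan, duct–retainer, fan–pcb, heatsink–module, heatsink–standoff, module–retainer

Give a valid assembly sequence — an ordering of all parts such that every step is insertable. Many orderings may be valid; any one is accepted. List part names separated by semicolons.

1. heatsink@(0, 2) [-x clear] — {heatsink}
2. module@(1, 2) [+x clear] — {heatsink, module}
3. retainer@(2, 2) [+y clear] — {heatsink, module, retainer}
4. standoff@(0, 1) [+x clear] — {heatsink, module, retainer, standoff}
5. backplane@(1, 1) [-y clear] — {backplane, heatsink, module, retainer, standoff}
6. pcb@(1, 0) [-y clear] — {backplane, heatsink, module, pcb, retainer, standoff}
7. duct@(2, 1) [-y clear] — {backplane, duct, heatsink, module, pcb, retainer, standoff}
8. fan@(2, 0) [+x clear] — {backplane, duct, fan, heatsink, module, pcb, retainer, standoff}
9. daughtercard@(2, -1) [-x clear] — {backplane, daughtercard, duct, fan, heatsink, module, pcb, retainer, standoff}
10. bezel@(0, 0) [-x clear] — {backplane, bezel, daughtercard, duct, fan, heatsink, module, pcb, retainer, standoff}

heatsink; module; retainer; standoff; backplane; pcb; duct; fan; daughtercard; bezel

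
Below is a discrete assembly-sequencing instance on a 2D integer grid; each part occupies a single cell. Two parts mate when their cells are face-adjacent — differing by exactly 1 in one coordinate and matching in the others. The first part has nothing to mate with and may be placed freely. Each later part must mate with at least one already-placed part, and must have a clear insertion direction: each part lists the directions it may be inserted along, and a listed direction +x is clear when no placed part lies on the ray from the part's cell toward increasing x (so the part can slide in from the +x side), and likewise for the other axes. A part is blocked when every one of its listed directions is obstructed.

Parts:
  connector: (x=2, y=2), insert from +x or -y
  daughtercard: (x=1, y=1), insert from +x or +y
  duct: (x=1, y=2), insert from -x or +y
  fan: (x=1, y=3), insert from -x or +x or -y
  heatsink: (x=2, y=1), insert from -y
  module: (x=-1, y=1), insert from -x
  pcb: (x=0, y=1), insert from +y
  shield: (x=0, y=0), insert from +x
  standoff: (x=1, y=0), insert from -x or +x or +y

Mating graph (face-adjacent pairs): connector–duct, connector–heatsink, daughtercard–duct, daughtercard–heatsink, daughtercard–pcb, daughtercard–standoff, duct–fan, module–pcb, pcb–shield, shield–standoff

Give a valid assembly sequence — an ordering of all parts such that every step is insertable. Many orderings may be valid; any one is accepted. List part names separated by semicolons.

1. daughtercard@(1, 1) [+x clear] — {daughtercard}
2. pcb@(0, 1) [+y clear] — {daughtercard, pcb}
3. module@(-1, 1) [-x clear] — {daughtercard, module, pcb}
4. heatsink@(2, 1) [-y clear] — {daughtercard, heatsink, module, pcb}
5. shield@(0, 0) [+x clear] — {daughtercard, heatsink, module, pcb, shield}
6. standoff@(1, 0) [+x clear] — {daughtercard, heatsink, module, pcb, shield, standoff}
7. connector@(2, 2) [+x clear] — {connector, daughtercard, heatsink, module, pcb, shield, standoff}
8. duct@(1, 2) [-x clear] — {connector, daughtercard, duct, heatsink, module, pcb, shield, standoff}
9. fan@(1, 3) [-x clear] — {connector, daughtercard, duct, fan, heatsink, module, pcb, shield, standoff}

daughtercard; pcb; module; heatsink; shield; standoff; connector; duct; fan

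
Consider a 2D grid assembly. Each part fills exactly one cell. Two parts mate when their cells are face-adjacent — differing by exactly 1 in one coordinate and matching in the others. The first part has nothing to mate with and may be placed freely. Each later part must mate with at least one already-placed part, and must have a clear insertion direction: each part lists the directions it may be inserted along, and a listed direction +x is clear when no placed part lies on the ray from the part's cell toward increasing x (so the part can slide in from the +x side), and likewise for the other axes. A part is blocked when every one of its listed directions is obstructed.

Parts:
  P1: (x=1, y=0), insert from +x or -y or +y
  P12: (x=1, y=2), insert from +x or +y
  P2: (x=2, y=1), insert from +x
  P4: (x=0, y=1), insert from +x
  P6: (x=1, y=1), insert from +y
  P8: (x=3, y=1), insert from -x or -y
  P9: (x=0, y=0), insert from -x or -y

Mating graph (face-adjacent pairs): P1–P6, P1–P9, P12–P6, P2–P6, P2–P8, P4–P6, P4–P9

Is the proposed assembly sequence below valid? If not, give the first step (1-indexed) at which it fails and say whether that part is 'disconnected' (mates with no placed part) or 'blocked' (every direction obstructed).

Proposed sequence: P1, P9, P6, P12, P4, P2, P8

Invalid at step 5 (blocked)

1. P1@(1, 0) [+x clear] — {P1}
2. P9@(0, 0) [-x clear] — {P1, P9}
3. P6@(1, 1) [+y clear] — {P1, P6, P9}
4. P12@(1, 2) [+x clear] — {P1, P12, P6, P9}
5. P4@(0, 1) — +x all obstructed ⇒ blocked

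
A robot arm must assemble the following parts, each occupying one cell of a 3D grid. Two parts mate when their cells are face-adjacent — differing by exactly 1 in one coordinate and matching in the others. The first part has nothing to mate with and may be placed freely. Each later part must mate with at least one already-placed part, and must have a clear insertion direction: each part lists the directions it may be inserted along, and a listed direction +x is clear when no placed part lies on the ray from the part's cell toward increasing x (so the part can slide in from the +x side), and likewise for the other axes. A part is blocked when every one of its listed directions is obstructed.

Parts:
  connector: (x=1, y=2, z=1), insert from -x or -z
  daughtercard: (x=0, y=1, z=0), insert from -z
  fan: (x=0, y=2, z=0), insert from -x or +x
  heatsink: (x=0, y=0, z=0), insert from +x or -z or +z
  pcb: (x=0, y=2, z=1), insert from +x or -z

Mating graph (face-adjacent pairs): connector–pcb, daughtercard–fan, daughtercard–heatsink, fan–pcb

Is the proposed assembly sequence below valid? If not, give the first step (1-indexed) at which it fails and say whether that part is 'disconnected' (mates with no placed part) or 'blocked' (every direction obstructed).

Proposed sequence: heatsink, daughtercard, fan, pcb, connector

1. heatsink@(0, 0, 0) [+x clear] — {heatsink}
2. daughtercard@(0, 1, 0) [-z clear] — {daughtercard, heatsink}
3. fan@(0, 2, 0) [-x clear] — {daughtercard, fan, heatsink}
4. pcb@(0, 2, 1) [+x clear] — {daughtercard, fan, heatsink, pcb}
5. connector@(1, 2, 1) [-z clear] — {connector, daughtercard, fan, heatsink, pcb}

Valid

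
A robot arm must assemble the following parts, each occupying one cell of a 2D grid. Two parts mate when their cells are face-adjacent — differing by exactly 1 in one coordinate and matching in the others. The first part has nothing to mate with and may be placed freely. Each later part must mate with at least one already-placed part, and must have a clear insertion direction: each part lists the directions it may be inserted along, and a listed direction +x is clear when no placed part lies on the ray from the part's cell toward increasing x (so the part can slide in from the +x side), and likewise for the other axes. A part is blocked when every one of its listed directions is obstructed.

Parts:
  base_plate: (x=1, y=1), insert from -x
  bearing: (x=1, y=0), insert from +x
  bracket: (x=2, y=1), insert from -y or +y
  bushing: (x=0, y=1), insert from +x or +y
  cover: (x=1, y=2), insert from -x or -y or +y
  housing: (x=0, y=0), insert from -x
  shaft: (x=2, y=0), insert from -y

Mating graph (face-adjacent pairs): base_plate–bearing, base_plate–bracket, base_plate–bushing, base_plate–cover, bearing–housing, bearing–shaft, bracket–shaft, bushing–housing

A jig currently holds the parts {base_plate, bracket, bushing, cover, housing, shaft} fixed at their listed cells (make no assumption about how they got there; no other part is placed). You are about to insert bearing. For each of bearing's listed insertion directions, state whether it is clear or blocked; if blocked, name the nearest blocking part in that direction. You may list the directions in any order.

+x: nearest on ray is shaft@(2, 0) ⇒ blocked

+x: blocked by shaft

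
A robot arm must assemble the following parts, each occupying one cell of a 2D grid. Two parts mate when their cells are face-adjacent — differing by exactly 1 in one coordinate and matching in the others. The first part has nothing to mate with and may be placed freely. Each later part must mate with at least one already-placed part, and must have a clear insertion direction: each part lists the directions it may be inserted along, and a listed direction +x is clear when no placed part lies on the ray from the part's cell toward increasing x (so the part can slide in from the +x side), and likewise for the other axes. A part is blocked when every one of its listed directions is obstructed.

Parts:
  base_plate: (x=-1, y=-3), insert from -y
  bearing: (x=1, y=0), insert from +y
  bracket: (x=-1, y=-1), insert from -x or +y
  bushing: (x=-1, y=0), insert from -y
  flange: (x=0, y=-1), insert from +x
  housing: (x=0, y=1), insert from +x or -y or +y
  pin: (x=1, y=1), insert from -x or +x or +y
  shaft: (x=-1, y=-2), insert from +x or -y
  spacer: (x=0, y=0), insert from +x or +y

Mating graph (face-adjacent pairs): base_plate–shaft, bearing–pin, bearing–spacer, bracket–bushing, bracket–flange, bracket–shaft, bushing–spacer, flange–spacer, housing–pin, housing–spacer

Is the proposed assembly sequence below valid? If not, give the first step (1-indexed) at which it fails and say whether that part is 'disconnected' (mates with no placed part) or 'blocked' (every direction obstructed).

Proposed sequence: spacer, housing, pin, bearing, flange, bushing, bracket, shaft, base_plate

1. spacer@(0, 0) [+x clear] — {spacer}
2. housing@(0, 1) [+x clear] — {housing, spacer}
3. pin@(1, 1) [+x clear] — {housing, pin, spacer}
4. bearing@(1, 0) — +y all obstructed ⇒ blocked

Invalid at step 4 (blocked)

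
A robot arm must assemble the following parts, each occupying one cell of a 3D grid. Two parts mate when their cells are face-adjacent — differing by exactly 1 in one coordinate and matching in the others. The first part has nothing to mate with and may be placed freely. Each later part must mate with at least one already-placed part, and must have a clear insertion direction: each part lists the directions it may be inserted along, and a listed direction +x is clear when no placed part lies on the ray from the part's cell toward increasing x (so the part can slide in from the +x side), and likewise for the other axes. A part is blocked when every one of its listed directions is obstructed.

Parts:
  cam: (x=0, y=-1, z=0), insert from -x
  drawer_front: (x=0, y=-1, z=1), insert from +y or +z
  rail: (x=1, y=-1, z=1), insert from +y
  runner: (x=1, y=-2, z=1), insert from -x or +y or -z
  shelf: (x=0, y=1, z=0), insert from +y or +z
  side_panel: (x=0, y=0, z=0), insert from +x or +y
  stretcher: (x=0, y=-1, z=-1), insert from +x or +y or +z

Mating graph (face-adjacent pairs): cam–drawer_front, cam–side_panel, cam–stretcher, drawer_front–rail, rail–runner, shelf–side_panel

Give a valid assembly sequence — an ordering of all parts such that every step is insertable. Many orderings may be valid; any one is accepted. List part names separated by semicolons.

1. runner@(1, -2, 1) [-x clear] — {runner}
2. rail@(1, -1, 1) [+y clear] — {rail, runner}
3. drawer_front@(0, -1, 1) [+y clear] — {drawer_front, rail, runner}
4. cam@(0, -1, 0) [-x clear] — {cam, drawer_front, rail, runner}
5. side_panel@(0, 0, 0) [+x clear] — {cam, drawer_front, rail, runner, side_panel}
6. stretcher@(0, -1, -1) [+x clear] — {cam, drawer_front, rail, runner, side_panel, stretcher}
7. shelf@(0, 1, 0) [+y clear] — {cam, drawer_front, rail, runner, shelf, side_panel, stretcher}

runner; rail; drawer_front; cam; side_panel; stretcher; shelf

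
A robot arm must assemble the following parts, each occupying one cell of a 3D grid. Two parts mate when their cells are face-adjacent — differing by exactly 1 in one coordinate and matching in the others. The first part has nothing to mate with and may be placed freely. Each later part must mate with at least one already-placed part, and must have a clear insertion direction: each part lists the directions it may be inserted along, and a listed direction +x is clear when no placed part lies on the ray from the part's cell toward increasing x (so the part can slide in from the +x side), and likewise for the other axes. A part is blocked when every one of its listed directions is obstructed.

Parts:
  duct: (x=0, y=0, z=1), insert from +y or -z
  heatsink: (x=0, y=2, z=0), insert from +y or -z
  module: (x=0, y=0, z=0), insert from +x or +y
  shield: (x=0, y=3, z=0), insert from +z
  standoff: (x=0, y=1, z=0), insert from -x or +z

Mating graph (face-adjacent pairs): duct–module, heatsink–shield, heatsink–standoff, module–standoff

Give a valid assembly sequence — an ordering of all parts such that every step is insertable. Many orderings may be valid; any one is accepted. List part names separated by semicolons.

1. heatsink@(0, 2, 0) [+y clear] — {heatsink}
2. shield@(0, 3, 0) [+z clear] — {heatsink, shield}
3. standoff@(0, 1, 0) [-x clear] — {heatsink, shield, standoff}
4. module@(0, 0, 0) [+x clear] — {heatsink, module, shield, standoff}
5. duct@(0, 0, 1) [+y clear] — {duct, heatsink, module, shield, standoff}

heatsink; shield; standoff; module; duct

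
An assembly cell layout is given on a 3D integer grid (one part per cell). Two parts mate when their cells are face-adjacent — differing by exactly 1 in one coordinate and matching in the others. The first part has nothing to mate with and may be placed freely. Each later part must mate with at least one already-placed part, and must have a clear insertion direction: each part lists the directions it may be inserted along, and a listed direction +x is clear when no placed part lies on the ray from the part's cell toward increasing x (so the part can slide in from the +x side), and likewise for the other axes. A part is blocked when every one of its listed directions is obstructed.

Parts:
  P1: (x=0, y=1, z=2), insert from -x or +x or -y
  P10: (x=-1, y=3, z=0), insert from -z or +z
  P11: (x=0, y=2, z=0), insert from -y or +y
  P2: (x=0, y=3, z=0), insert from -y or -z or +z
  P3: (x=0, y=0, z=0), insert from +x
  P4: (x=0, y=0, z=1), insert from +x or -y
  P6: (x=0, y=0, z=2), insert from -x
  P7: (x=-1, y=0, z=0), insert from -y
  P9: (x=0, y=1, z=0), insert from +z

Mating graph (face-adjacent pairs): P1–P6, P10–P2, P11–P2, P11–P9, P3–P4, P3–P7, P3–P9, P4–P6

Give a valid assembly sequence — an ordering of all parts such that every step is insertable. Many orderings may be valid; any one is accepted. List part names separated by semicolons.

1. P11@(0, 2, 0) [-y clear] — {P11}
2. P2@(0, 3, 0) [-z clear] — {P11, P2}
3. P10@(-1, 3, 0) [-z clear] — {P10, P11, P2}
4. P9@(0, 1, 0) [+z clear] — {P10, P11, P2, P9}
5. P3@(0, 0, 0) [+x clear] — {P10, P11, P2, P3, P9}
6. P7@(-1, 0, 0) [-y clear] — {P10, P11, P2, P3, P7, P9}
7. P4@(0, 0, 1) [+x clear] — {P10, P11, P2, P3, P4, P7, P9}
8. P6@(0, 0, 2) [-x clear] — {P10, P11, P2, P3, P4, P6, P7, P9}
9. P1@(0, 1, 2) [-x clear] — {P1, P10, P11, P2, P3, P4, P6, P7, P9}

P11; P2; P10; P9; P3; P7; P4; P6; P1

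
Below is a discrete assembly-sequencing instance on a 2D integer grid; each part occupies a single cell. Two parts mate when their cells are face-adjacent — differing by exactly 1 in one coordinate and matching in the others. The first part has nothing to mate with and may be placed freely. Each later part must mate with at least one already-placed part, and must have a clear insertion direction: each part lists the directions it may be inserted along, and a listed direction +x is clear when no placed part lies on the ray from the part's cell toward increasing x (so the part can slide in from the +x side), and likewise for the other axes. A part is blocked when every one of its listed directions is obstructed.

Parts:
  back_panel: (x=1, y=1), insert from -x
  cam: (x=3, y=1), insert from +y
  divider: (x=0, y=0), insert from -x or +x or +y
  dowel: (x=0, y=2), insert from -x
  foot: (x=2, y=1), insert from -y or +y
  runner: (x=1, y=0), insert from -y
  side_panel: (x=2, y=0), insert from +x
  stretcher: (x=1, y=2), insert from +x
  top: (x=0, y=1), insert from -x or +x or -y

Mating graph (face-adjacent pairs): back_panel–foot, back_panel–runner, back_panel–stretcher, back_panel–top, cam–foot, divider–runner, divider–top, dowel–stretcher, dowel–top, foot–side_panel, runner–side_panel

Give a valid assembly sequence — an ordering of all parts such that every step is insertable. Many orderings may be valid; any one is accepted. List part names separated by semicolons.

1. side_panel@(2, 0) [+x clear] — {side_panel}
2. foot@(2, 1) [+y clear] — {foot, side_panel}
3. cam@(3, 1) [+y clear] — {cam, foot, side_panel}
4. runner@(1, 0) [-y clear] — {cam, foot, runner, side_panel}
5. divider@(0, 0) [-x clear] — {cam, divider, foot, runner, side_panel}
6. back_panel@(1, 1) [-x clear] — {back_panel, cam, divider, foot, runner, side_panel}
7. top@(0, 1) [-x clear] — {back_panel, cam, divider, foot, runner, side_panel, top}
8. dowel@(0, 2) [-x clear] — {back_panel, cam, divider, dowel, foot, runner, side_panel, top}
9. stretcher@(1, 2) [+x clear] — {back_panel, cam, divider, dowel, foot, runner, side_panel, stretcher, top}

side_panel; foot; cam; runner; divider; back_panel; top; dowel; stretcher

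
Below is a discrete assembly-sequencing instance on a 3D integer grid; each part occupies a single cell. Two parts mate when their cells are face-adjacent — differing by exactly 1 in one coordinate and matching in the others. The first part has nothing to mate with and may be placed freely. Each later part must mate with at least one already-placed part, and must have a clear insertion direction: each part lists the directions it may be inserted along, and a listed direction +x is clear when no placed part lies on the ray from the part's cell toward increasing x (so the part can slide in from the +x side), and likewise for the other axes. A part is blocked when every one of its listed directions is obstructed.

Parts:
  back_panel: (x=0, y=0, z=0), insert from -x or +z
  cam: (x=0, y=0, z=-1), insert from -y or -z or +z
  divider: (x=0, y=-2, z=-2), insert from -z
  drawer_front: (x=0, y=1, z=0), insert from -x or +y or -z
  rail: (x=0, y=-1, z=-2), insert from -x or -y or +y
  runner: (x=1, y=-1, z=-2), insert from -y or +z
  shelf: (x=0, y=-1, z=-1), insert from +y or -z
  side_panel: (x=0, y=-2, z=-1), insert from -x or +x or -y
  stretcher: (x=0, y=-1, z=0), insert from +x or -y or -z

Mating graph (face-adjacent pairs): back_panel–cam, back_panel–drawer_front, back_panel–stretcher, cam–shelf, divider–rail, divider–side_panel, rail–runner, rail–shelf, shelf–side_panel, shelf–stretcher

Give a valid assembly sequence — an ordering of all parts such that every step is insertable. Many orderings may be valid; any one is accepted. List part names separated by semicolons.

1. cam@(0, 0, -1) [-y clear] — {cam}
2. back_panel@(0, 0, 0) [-x clear] — {back_panel, cam}
3. drawer_front@(0, 1, 0) [-x clear] — {back_panel, cam, drawer_front}
4. shelf@(0, -1, -1) [-z clear] — {back_panel, cam, drawer_front, shelf}
5. side_panel@(0, -2, -1) [-x clear] — {back_panel, cam, drawer_front, shelf, side_panel}
6. rail@(0, -1, -2) [-x clear] — {back_panel, cam, drawer_front, rail, shelf, side_panel}
7. runner@(1, -1, -2) [-y clear] — {back_panel, cam, drawer_front, rail, runner, shelf, side_panel}
8. stretcher@(0, -1, 0) [+x clear] — {back_panel, cam, drawer_front, rail, runner, shelf, side_panel, stretcher}
9. divider@(0, -2, -2) [-z clear] — {back_panel, cam, divider, drawer_front, rail, runner, shelf, side_panel, stretcher}

cam; back_panel; drawer_front; shelf; side_panel; rail; runner; stretcher; divider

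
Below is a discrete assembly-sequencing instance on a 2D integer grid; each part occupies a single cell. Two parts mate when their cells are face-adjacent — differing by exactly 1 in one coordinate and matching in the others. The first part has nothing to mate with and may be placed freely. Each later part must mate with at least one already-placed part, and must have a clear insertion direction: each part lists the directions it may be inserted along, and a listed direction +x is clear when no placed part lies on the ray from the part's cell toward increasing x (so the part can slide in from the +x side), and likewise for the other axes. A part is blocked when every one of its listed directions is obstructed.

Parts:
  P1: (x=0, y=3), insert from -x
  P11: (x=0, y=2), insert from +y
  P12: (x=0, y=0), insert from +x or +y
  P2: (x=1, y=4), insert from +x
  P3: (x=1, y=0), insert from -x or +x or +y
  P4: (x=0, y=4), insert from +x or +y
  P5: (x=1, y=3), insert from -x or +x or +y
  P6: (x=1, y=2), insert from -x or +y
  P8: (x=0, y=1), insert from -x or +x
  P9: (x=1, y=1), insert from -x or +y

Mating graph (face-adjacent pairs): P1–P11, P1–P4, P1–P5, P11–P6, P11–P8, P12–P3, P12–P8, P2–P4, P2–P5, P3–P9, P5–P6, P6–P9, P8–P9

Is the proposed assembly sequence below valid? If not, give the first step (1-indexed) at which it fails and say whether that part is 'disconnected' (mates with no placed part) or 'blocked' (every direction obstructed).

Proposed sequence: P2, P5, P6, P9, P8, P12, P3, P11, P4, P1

Valid

1. P2@(1, 4) [+x clear] — {P2}
2. P5@(1, 3) [-x clear] — {P2, P5}
3. P6@(1, 2) [-x clear] — {P2, P5, P6}
4. P9@(1, 1) [-x clear] — {P2, P5, P6, P9}
5. P8@(0, 1) [-x clear] — {P2, P5, P6, P8, P9}
6. P12@(0, 0) [+x clear] — {P12, P2, P5, P6, P8, P9}
7. P3@(1, 0) [+x clear] — {P12, P2, P3, P5, P6, P8, P9}
8. P11@(0, 2) [+y clear] — {P11, P12, P2, P3, P5, P6, P8, P9}
9. P4@(0, 4) [+y clear] — {P11, P12, P2, P3, P4, P5, P6, P8, P9}
10. P1@(0, 3) [-x clear] — {P1, P11, P12, P2, P3, P4, P5, P6, P8, P9}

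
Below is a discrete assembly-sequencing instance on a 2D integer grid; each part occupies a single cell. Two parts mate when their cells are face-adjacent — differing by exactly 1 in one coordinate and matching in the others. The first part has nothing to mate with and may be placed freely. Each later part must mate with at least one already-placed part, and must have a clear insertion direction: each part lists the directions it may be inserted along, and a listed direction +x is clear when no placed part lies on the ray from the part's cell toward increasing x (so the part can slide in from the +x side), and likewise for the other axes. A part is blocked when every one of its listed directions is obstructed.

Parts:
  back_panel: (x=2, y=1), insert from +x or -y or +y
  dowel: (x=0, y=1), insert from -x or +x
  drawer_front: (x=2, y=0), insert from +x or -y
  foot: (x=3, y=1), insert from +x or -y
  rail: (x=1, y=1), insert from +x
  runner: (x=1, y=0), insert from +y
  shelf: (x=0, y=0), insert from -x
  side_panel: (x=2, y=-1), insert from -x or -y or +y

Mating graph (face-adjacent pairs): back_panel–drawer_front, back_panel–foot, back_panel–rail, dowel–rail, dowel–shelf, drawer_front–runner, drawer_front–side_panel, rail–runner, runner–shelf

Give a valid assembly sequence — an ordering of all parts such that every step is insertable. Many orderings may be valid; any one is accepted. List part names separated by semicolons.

drawer_front; side_panel; runner; rail; back_panel; foot; dowel; shelf

1. drawer_front@(2, 0) [+x clear] — {drawer_front}
2. side_panel@(2, -1) [-x clear] — {drawer_front, side_panel}
3. runner@(1, 0) [+y clear] — {drawer_front, runner, side_panel}
4. rail@(1, 1) [+x clear] — {drawer_front, rail, runner, side_panel}
5. back_panel@(2, 1) [+x clear] — {back_panel, drawer_front, rail, runner, side_panel}
6. foot@(3, 1) [+x clear] — {back_panel, drawer_front, foot, rail, runner, side_panel}
7. dowel@(0, 1) [-x clear] — {back_panel, dowel, drawer_front, foot, rail, runner, side_panel}
8. shelf@(0, 0) [-x clear] — {back_panel, dowel, drawer_front, foot, rail, runner, shelf, side_panel}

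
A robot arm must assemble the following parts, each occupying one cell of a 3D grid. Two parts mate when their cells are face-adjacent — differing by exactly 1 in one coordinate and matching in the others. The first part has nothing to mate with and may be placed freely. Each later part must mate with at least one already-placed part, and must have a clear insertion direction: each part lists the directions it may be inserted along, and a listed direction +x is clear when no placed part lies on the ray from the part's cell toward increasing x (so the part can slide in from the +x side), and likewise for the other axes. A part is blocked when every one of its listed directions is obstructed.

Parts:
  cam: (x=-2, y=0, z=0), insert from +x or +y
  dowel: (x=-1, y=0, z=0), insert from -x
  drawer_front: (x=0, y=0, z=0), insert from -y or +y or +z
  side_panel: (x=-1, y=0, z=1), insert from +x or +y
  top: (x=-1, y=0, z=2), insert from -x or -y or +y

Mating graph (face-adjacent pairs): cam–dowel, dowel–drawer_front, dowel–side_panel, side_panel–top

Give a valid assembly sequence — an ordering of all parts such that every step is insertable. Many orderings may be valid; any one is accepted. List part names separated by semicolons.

1. drawer_front@(0, 0, 0) [-y clear] — {drawer_front}
2. dowel@(-1, 0, 0) [-x clear] — {dowel, drawer_front}
3. cam@(-2, 0, 0) [+y clear] — {cam, dowel, drawer_front}
4. side_panel@(-1, 0, 1) [+x clear] — {cam, dowel, drawer_front, side_panel}
5. top@(-1, 0, 2) [-x clear] — {cam, dowel, drawer_front, side_panel, top}

drawer_front; dowel; cam; side_panel; top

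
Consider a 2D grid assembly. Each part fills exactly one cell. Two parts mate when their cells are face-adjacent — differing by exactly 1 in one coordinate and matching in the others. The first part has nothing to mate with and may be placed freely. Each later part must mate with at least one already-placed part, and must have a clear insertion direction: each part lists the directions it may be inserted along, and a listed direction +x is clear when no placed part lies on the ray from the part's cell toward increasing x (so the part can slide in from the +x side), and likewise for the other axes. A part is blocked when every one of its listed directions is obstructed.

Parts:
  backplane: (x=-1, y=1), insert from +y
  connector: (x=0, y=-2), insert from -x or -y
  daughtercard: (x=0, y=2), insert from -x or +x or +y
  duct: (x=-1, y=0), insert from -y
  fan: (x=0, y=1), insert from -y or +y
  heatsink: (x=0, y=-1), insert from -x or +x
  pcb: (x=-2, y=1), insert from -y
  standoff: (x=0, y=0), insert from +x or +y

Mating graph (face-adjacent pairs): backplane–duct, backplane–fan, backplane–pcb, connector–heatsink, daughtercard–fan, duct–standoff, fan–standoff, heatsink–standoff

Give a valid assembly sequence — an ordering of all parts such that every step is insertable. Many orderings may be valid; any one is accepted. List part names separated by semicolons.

duct; standoff; heatsink; fan; connector; daughtercard; backplane; pcb

1. duct@(-1, 0) [-y clear] — {duct}
2. standoff@(0, 0) [+x clear] — {duct, standoff}
3. heatsink@(0, -1) [-x clear] — {duct, heatsink, standoff}
4. fan@(0, 1) [+y clear] — {duct, fan, heatsink, standoff}
5. connector@(0, -2) [-x clear] — {connector, duct, fan, heatsink, standoff}
6. daughtercard@(0, 2) [-x clear] — {connector, daughtercard, duct, fan, heatsink, standoff}
7. backplane@(-1, 1) [+y clear] — {backplane, connector, daughtercard, duct, fan, heatsink, standoff}
8. pcb@(-2, 1) [-y clear] — {backplane, connector, daughtercard, duct, fan, heatsink, pcb, standoff}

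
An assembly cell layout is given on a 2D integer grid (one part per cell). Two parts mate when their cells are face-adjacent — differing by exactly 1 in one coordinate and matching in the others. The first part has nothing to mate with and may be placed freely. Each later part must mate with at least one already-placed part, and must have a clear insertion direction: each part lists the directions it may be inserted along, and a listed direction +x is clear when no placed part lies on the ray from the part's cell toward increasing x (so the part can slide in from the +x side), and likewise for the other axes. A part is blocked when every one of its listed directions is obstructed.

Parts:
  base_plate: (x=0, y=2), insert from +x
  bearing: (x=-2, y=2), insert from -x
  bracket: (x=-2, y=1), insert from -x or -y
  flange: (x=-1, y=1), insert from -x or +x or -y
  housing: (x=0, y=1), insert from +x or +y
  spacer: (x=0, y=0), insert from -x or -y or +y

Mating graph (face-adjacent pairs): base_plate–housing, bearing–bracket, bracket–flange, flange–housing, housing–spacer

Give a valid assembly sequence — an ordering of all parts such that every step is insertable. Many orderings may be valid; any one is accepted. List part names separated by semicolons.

1. base_plate@(0, 2) [+x clear] — {base_plate}
2. housing@(0, 1) [+x clear] — {base_plate, housing}
3. flange@(-1, 1) [-x clear] — {base_plate, flange, housing}
4. bracket@(-2, 1) [-x clear] — {base_plate, bracket, flange, housing}
5. spacer@(0, 0) [-x clear] — {base_plate, bracket, flange, housing, spacer}
6. bearing@(-2, 2) [-x clear] — {base_plate, bearing, bracket, flange, housing, spacer}

base_plate; housing; flange; bracket; spacer; bearing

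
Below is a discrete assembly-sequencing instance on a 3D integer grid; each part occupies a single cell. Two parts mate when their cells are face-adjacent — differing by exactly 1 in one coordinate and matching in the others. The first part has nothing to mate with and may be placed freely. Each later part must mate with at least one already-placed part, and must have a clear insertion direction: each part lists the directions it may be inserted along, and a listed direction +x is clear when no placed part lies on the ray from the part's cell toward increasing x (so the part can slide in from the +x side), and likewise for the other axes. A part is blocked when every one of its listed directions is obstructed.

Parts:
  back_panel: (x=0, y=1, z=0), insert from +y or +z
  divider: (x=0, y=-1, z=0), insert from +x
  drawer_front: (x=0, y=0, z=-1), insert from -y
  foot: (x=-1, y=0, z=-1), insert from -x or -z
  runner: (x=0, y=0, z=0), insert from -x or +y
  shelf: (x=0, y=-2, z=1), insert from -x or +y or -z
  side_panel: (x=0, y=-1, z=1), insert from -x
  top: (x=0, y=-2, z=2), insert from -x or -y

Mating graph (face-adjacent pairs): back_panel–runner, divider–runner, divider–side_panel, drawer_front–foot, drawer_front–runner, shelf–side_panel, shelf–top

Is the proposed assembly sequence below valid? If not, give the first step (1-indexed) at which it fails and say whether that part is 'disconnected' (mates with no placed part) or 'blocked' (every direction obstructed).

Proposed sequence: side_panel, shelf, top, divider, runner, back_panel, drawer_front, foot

Valid

1. side_panel@(0, -1, 1) [-x clear] — {side_panel}
2. shelf@(0, -2, 1) [-x clear] — {shelf, side_panel}
3. top@(0, -2, 2) [-x clear] — {shelf, side_panel, top}
4. divider@(0, -1, 0) [+x clear] — {divider, shelf, side_panel, top}
5. runner@(0, 0, 0) [-x clear] — {divider, runner, shelf, side_panel, top}
6. back_panel@(0, 1, 0) [+y clear] — {back_panel, divider, runner, shelf, side_panel, top}
7. drawer_front@(0, 0, -1) [-y clear] — {back_panel, divider, drawer_front, runner, shelf, side_panel, top}
8. foot@(-1, 0, -1) [-x clear] — {back_panel, divider, drawer_front, foot, runner, shelf, side_panel, top}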